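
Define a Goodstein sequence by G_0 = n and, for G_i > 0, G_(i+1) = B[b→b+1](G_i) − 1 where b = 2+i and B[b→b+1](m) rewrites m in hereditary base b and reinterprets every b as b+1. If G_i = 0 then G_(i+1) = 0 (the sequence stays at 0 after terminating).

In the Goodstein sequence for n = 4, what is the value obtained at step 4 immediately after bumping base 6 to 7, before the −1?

G_0=4  [base 2] 2^2  →[2↦3]→  3^3 = 27  −1 ⇒ G_1=26
G_1=26  [base 3] 2·3^2 + 2·3 + 2  →[3↦4]→  2·4^2 + 2·4 + 2 = 42  −1 ⇒ G_2=41
G_2=41  [base 4] 2·4^2 + 2·4 + 1  →[4↦5]→  2·5^2 + 2·5 + 1 = 61  −1 ⇒ G_3=60
G_3=60  [base 5] 2·5^2 + 2·5  →[5↦6]→  2·6^2 + 2·6 = 84  −1 ⇒ G_4=83

110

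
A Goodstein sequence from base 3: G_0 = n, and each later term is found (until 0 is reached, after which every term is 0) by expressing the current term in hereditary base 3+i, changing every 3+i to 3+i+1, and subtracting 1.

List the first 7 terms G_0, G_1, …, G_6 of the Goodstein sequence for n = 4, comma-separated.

4, 4, 4, 3, 2, 1, 0

base 3: 4 = 3 + 1; at 4: 4 + 1 = 5; next = 4
base 4: 4 = 4; at 5: 5 = 5; next = 4
base 5: 4 = 4; at 6: 4 = 4; next = 3
base 6: 3 = 3; at 7: 3 = 3; next = 2
base 7: 2 = 2; at 8: 2 = 2; next = 1
base 8: 1 = 1; at 9: 1 = 1; next = 0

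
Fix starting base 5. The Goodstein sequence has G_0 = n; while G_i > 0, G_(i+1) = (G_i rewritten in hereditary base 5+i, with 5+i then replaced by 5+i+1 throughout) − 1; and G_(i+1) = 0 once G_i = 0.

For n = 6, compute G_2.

6

G_0 = 6. HB_5(6) = 5 + 1. Bump = 7. G_1 = 6.
G_1 = 6. HB_6(6) = 6. Bump = 7. G_2 = 6.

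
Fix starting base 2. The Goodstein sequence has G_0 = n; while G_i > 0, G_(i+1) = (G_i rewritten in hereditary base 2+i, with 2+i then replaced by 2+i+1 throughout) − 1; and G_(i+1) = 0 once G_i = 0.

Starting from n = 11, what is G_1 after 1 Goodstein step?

84

G_0=11  [base 2] 2^(2 + 1) + 2 + 1  →[2↦3]→  3^(3 + 1) + 3 + 1 = 85  −1 ⇒ G_1=84
G_1=84  [base 3] 3^(3 + 1) + 3  →[3↦4]→  4^(4 + 1) + 4 = 1028  −1 ⇒ G_2=1027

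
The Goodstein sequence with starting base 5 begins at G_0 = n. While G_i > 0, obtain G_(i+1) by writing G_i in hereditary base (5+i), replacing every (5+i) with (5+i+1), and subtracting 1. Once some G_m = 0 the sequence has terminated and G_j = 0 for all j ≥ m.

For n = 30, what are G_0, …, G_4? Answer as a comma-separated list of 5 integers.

30, 41, 53, 67, 83

[0] 30 ≡ 5^2 + 5 (base 5). Lift 6: 42. −1: 41.
[1] 41 ≡ 6^2 + 5 (base 6). Lift 7: 54. −1: 53.
[2] 53 ≡ 7^2 + 4 (base 7). Lift 8: 68. −1: 67.
[3] 67 ≡ 8^2 + 3 (base 8). Lift 9: 84. −1: 83.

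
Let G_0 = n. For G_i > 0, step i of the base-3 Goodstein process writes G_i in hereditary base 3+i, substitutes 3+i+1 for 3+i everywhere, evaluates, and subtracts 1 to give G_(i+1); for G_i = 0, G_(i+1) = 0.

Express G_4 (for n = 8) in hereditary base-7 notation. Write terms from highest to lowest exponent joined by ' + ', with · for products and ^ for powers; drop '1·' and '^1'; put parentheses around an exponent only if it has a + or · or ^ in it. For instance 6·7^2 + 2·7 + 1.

7 + 4

step 0: 8 = 2·3 + 2; sub 4 for 3: 2·4 + 2; = 10; G_1 = 10−1 = 9
step 1: 9 = 2·4 + 1; sub 5 for 4: 2·5 + 1; = 11; G_2 = 11−1 = 10
step 2: 10 = 2·5; sub 6 for 5: 2·6; = 12; G_3 = 12−1 = 11
step 3: 11 = 6 + 5; sub 7 for 6: 7 + 5; = 12; G_4 = 12−1 = 11
step 4: 11 = 7 + 4; sub 8 for 7: 8 + 4; = 12; G_5 = 12−1 = 11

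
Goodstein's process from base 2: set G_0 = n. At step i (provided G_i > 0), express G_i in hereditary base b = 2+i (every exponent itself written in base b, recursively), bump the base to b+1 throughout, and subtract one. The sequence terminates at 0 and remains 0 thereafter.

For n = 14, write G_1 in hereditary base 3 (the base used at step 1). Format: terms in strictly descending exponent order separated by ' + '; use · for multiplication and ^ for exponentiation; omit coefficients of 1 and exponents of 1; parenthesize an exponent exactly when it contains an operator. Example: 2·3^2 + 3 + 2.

G_0=14  [base 2] 2^(2 + 1) + 2^2 + 2  →[2↦3]→  3^(3 + 1) + 3^3 + 3 = 111  −1 ⇒ G_1=110
G_1=110  [base 3] 3^(3 + 1) + 3^3 + 2  →[3↦4]→  4^(4 + 1) + 4^4 + 2 = 1282  −1 ⇒ G_2=1281

3^(3 + 1) + 3^3 + 2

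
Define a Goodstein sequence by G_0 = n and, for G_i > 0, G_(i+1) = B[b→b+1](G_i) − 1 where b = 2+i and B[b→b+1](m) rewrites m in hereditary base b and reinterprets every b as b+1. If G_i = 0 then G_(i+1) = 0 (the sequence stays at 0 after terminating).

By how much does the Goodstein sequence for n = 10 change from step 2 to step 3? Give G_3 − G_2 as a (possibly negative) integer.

(0) 10|_2 = 2^(2 + 1) + 2 ↦ 3^(3 + 1) + 3|_3 = 84 ⇒ 83
(1) 83|_3 = 3^(3 + 1) + 2 ↦ 4^(4 + 1) + 2|_4 = 1026 ⇒ 1025
(2) 1025|_4 = 4^(4 + 1) + 1 ↦ 5^(5 + 1) + 1|_5 = 15626 ⇒ 15625

14600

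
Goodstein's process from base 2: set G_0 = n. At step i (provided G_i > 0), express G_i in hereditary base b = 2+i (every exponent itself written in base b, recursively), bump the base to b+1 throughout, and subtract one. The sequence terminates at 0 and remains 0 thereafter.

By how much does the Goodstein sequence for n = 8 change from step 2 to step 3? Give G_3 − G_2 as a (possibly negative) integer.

base 2: 8 = 2^(2 + 1); at 3: 3^(3 + 1) = 81; next = 80
base 3: 80 = 2·3^3 + 2·3^2 + 2·3 + 2; at 4: 2·4^4 + 2·4^2 + 2·4 + 2 = 554; next = 553
base 4: 553 = 2·4^4 + 2·4^2 + 2·4 + 1; at 5: 2·5^5 + 2·5^2 + 2·5 + 1 = 6311; next = 6310

5757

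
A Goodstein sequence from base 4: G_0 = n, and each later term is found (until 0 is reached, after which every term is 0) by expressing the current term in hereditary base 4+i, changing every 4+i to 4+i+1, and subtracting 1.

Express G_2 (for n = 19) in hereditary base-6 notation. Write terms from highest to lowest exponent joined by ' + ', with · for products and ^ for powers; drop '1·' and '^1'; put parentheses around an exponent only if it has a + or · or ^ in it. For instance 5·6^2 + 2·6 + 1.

6^2 + 1

G_0 = 19. HB_4(19) = 4^2 + 3. Bump = 28. G_1 = 27.
G_1 = 27. HB_5(27) = 5^2 + 2. Bump = 38. G_2 = 37.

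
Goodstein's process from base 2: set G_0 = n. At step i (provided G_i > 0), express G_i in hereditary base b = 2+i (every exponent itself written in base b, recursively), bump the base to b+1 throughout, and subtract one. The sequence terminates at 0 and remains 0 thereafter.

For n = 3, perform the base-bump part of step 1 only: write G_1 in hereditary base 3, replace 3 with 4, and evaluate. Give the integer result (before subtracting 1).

[0] 3 ≡ 2 + 1 (base 2). Lift 3: 4. −1: 3.
[1] 3 ≡ 3 (base 3). Lift 4: 4. −1: 3.

4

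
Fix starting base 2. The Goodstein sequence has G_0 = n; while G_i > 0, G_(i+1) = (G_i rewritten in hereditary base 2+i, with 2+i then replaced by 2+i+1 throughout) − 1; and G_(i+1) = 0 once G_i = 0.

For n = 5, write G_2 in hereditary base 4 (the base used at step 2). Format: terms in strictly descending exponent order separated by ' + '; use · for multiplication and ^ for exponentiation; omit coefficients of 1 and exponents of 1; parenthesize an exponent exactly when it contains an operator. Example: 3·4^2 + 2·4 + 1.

G_0=5  [base 2] 2^2 + 1  →[2↦3]→  3^3 + 1 = 28  −1 ⇒ G_1=27
G_1=27  [base 3] 3^3  →[3↦4]→  4^4 = 256  −1 ⇒ G_2=255

3·4^3 + 3·4^2 + 3·4 + 3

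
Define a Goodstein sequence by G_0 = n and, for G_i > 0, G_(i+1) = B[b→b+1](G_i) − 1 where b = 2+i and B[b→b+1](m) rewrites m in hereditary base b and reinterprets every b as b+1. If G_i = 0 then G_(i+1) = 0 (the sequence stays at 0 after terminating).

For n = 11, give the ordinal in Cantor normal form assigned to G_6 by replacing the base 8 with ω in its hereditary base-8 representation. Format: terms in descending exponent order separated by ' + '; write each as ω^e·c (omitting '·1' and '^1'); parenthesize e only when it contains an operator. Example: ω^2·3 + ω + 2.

ω^ω·7 + ω^7·7 + ω^6·7 + ω^5·7 + ω^4·7 + ω^3·7 + ω^2·7 + ω·7 + 7

(0) 11|_2 = 2^(2 + 1) + 2 + 1 ↦ 3^(3 + 1) + 3 + 1|_3 = 85 ⇒ 84
(1) 84|_3 = 3^(3 + 1) + 3 ↦ 4^(4 + 1) + 4|_4 = 1028 ⇒ 1027
(2) 1027|_4 = 4^(4 + 1) + 3 ↦ 5^(5 + 1) + 3|_5 = 15628 ⇒ 15627
(3) 15627|_5 = 5^(5 + 1) + 2 ↦ 6^(6 + 1) + 2|_6 = 279938 ⇒ 279937
(4) 279937|_6 = 6^(6 + 1) + 1 ↦ 7^(7 + 1) + 1|_7 = 5764802 ⇒ 5764801
(5) 5764801|_7 = 7^(7 + 1) ↦ 8^(8 + 1)|_8 = 134217728 ⇒ 134217727
(6) 134217727|_8 = 7·8^8 + 7·8^7 + 7·8^6 + 7·8^5 + 7·8^4 + 7·8^3 + 7·8^2 + 7·8 + 7 ↦ 7·9^9 + 7·9^7 + 7·9^6 + 7·9^5 + 7·9^4 + 7·9^3 + 7·9^2 + 7·9 + 7|_9 = 2749609303 ⇒ 2749609302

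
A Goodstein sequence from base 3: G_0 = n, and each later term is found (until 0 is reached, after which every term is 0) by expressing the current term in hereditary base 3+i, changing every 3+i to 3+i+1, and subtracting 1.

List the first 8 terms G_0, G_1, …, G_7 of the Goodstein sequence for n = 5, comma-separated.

(0) 5|_3 = 3 + 2 ↦ 4 + 2|_4 = 6 ⇒ 5
(1) 5|_4 = 4 + 1 ↦ 5 + 1|_5 = 6 ⇒ 5
(2) 5|_5 = 5 ↦ 6|_6 = 6 ⇒ 5
(3) 5|_6 = 5 ↦ 5|_7 = 5 ⇒ 4
(4) 4|_7 = 4 ↦ 4|_8 = 4 ⇒ 3
(5) 3|_8 = 3 ↦ 3|_9 = 3 ⇒ 2
(6) 2|_9 = 2 ↦ 2|_10 = 2 ⇒ 1

5, 5, 5, 5, 4, 3, 2, 1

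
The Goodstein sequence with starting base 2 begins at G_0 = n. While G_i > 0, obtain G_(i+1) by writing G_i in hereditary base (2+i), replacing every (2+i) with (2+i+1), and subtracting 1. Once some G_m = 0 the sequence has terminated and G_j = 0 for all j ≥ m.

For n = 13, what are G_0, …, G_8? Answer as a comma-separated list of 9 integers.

13, 108, 1279, 16092, 280711, 5765998, 134219479, 3486786855, 100000003325

(0) 13|_2 = 2^(2 + 1) + 2^2 + 1 ↦ 3^(3 + 1) + 3^3 + 1|_3 = 109 ⇒ 108
(1) 108|_3 = 3^(3 + 1) + 3^3 ↦ 4^(4 + 1) + 4^4|_4 = 1280 ⇒ 1279
(2) 1279|_4 = 4^(4 + 1) + 3·4^3 + 3·4^2 + 3·4 + 3 ↦ 5^(5 + 1) + 3·5^3 + 3·5^2 + 3·5 + 3|_5 = 16093 ⇒ 16092
(3) 16092|_5 = 5^(5 + 1) + 3·5^3 + 3·5^2 + 3·5 + 2 ↦ 6^(6 + 1) + 3·6^3 + 3·6^2 + 3·6 + 2|_6 = 280712 ⇒ 280711
(4) 280711|_6 = 6^(6 + 1) + 3·6^3 + 3·6^2 + 3·6 + 1 ↦ 7^(7 + 1) + 3·7^3 + 3·7^2 + 3·7 + 1|_7 = 5765999 ⇒ 5765998
(5) 5765998|_7 = 7^(7 + 1) + 3·7^3 + 3·7^2 + 3·7 ↦ 8^(8 + 1) + 3·8^3 + 3·8^2 + 3·8|_8 = 134219480 ⇒ 134219479
(6) 134219479|_8 = 8^(8 + 1) + 3·8^3 + 3·8^2 + 2·8 + 7 ↦ 9^(9 + 1) + 3·9^3 + 3·9^2 + 2·9 + 7|_9 = 3486786856 ⇒ 3486786855
(7) 3486786855|_9 = 9^(9 + 1) + 3·9^3 + 3·9^2 + 2·9 + 6 ↦ 10^(10 + 1) + 3·10^3 + 3·10^2 + 2·10 + 6|_10 = 100000003326 ⇒ 100000003325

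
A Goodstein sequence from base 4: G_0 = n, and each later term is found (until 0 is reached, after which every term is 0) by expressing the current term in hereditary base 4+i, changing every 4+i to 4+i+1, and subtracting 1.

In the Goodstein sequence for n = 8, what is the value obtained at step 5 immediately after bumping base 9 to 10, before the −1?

10

[0] 8 ≡ 2·4 (base 4). Lift 5: 10. −1: 9.
[1] 9 ≡ 5 + 4 (base 5). Lift 6: 10. −1: 9.
[2] 9 ≡ 6 + 3 (base 6). Lift 7: 10. −1: 9.
[3] 9 ≡ 7 + 2 (base 7). Lift 8: 10. −1: 9.
[4] 9 ≡ 8 + 1 (base 8). Lift 9: 10. −1: 9.
[5] 9 ≡ 9 (base 9). Lift 10: 10. −1: 9.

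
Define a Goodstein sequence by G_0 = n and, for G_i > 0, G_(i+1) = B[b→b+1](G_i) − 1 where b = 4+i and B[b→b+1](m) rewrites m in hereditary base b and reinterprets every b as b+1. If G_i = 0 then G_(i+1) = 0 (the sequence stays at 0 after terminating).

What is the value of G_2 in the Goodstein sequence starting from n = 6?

6

step 0: 6 = 4 + 2; sub 5 for 4: 5 + 2; = 7; G_1 = 7−1 = 6
step 1: 6 = 5 + 1; sub 6 for 5: 6 + 1; = 7; G_2 = 7−1 = 6
step 2: 6 = 6; sub 7 for 6: 7; = 7; G_3 = 7−1 = 6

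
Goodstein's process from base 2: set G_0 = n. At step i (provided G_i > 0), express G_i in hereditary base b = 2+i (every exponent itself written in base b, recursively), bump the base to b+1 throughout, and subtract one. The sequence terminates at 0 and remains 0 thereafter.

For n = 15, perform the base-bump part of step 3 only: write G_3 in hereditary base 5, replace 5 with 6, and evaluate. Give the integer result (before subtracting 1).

(0) 15|_2 = 2^(2 + 1) + 2^2 + 2 + 1 ↦ 3^(3 + 1) + 3^3 + 3 + 1|_3 = 112 ⇒ 111
(1) 111|_3 = 3^(3 + 1) + 3^3 + 3 ↦ 4^(4 + 1) + 4^4 + 4|_4 = 1284 ⇒ 1283
(2) 1283|_4 = 4^(4 + 1) + 4^4 + 3 ↦ 5^(5 + 1) + 5^5 + 3|_5 = 18753 ⇒ 18752
(3) 18752|_5 = 5^(5 + 1) + 5^5 + 2 ↦ 6^(6 + 1) + 6^6 + 2|_6 = 326594 ⇒ 326593

326594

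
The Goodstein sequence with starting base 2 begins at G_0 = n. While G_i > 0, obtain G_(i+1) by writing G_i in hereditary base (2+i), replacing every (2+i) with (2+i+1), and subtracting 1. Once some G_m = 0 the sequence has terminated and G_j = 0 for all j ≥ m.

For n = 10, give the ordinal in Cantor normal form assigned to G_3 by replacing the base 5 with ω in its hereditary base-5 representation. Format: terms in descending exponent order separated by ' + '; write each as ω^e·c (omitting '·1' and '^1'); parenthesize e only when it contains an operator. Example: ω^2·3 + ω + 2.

ω^(ω + 1)

10 —HB2→ 2^(2 + 1) + 2 —bump→ 3^(3 + 1) + 3 = 84 —(−1)→ 83
83 —HB3→ 3^(3 + 1) + 2 —bump→ 4^(4 + 1) + 2 = 1026 —(−1)→ 1025
1025 —HB4→ 4^(4 + 1) + 1 —bump→ 5^(5 + 1) + 1 = 15626 —(−1)→ 15625
15625 —HB5→ 5^(5 + 1) —bump→ 6^(6 + 1) = 279936 —(−1)→ 279935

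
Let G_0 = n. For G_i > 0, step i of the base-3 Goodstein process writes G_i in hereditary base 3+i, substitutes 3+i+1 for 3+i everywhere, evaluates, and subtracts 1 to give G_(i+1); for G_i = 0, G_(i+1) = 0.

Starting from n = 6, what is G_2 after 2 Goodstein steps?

7

6 —HB3→ 2·3 —bump→ 2·4 = 8 —(−1)→ 7
7 —HB4→ 4 + 3 —bump→ 5 + 3 = 8 —(−1)→ 7
7 —HB5→ 5 + 2 —bump→ 6 + 2 = 8 —(−1)→ 7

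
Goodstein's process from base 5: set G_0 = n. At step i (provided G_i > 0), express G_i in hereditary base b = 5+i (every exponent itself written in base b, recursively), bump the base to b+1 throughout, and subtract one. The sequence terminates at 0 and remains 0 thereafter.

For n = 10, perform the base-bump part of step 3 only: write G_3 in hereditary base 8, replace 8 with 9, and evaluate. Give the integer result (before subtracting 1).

i=0: 10 = 2·5 (b=5); 5→6: 2·6 = 12; 12−1 = 11
i=1: 11 = 6 + 5 (b=6); 6→7: 7 + 5 = 12; 12−1 = 11
i=2: 11 = 7 + 4 (b=7); 7→8: 8 + 4 = 12; 12−1 = 11
i=3: 11 = 8 + 3 (b=8); 8→9: 9 + 3 = 12; 12−1 = 11

12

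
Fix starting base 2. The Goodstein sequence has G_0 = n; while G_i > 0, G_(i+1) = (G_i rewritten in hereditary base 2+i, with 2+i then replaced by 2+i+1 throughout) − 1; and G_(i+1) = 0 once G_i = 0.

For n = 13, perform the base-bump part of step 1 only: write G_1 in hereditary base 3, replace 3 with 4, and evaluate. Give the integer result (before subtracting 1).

1280

[0] 13 ≡ 2^(2 + 1) + 2^2 + 1 (base 2). Lift 3: 109. −1: 108.
[1] 108 ≡ 3^(3 + 1) + 3^3 (base 3). Lift 4: 1280. −1: 1279.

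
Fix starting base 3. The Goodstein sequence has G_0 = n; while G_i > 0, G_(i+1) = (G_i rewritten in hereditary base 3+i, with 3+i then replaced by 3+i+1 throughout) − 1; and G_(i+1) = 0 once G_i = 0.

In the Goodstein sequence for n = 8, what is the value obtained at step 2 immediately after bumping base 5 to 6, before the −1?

12

step 0: 8 = 2·3 + 2; sub 4 for 3: 2·4 + 2; = 10; G_1 = 10−1 = 9
step 1: 9 = 2·4 + 1; sub 5 for 4: 2·5 + 1; = 11; G_2 = 11−1 = 10
step 2: 10 = 2·5; sub 6 for 5: 2·6; = 12; G_3 = 12−1 = 11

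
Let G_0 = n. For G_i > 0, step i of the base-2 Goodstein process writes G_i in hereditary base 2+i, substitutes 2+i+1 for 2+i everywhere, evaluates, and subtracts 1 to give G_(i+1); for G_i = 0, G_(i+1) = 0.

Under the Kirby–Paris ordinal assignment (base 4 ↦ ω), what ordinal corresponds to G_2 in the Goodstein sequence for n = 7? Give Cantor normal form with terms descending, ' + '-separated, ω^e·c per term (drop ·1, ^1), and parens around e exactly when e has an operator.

ω^ω + 3

7 —HB2→ 2^2 + 2 + 1 —bump→ 3^3 + 3 + 1 = 31 —(−1)→ 30
30 —HB3→ 3^3 + 3 —bump→ 4^4 + 4 = 260 —(−1)→ 259
259 —HB4→ 4^4 + 3 —bump→ 5^5 + 3 = 3128 —(−1)→ 3127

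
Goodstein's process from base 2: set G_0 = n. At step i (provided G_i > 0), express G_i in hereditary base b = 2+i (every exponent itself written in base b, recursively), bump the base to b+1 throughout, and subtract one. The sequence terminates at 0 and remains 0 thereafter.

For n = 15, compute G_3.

18752

[0] 15 ≡ 2^(2 + 1) + 2^2 + 2 + 1 (base 2). Lift 3: 112. −1: 111.
[1] 111 ≡ 3^(3 + 1) + 3^3 + 3 (base 3). Lift 4: 1284. −1: 1283.
[2] 1283 ≡ 4^(4 + 1) + 4^4 + 3 (base 4). Lift 5: 18753. −1: 18752.
[3] 18752 ≡ 5^(5 + 1) + 5^5 + 2 (base 5). Lift 6: 326594. −1: 326593.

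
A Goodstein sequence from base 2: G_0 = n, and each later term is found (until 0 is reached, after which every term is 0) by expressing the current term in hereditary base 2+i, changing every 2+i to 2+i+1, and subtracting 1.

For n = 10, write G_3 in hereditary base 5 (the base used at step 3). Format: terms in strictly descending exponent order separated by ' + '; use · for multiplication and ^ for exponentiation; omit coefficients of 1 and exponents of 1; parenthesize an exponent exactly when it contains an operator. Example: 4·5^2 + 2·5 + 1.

[0] 10 ≡ 2^(2 + 1) + 2 (base 2). Lift 3: 84. −1: 83.
[1] 83 ≡ 3^(3 + 1) + 2 (base 3). Lift 4: 1026. −1: 1025.
[2] 1025 ≡ 4^(4 + 1) + 1 (base 4). Lift 5: 15626. −1: 15625.

5^(5 + 1)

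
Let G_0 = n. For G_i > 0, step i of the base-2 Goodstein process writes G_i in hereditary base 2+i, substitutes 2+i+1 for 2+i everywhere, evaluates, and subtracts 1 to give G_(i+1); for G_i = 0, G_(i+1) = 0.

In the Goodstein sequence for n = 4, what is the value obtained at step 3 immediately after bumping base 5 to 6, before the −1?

G_0 = 4. HB_2(4) = 2^2. Bump = 27. G_1 = 26.
G_1 = 26. HB_3(26) = 2·3^2 + 2·3 + 2. Bump = 42. G_2 = 41.
G_2 = 41. HB_4(41) = 2·4^2 + 2·4 + 1. Bump = 61. G_3 = 60.

84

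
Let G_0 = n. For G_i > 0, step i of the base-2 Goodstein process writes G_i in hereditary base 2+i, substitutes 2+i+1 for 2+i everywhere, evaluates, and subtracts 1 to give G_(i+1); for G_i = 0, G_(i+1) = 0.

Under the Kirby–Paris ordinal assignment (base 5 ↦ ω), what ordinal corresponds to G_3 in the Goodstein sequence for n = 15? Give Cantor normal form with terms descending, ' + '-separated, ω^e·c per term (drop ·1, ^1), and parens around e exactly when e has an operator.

ω^(ω + 1) + ω^ω + 2

[0] 15 ≡ 2^(2 + 1) + 2^2 + 2 + 1 (base 2). Lift 3: 112. −1: 111.
[1] 111 ≡ 3^(3 + 1) + 3^3 + 3 (base 3). Lift 4: 1284. −1: 1283.
[2] 1283 ≡ 4^(4 + 1) + 4^4 + 3 (base 4). Lift 5: 18753. −1: 18752.
[3] 18752 ≡ 5^(5 + 1) + 5^5 + 2 (base 5). Lift 6: 326594. −1: 326593.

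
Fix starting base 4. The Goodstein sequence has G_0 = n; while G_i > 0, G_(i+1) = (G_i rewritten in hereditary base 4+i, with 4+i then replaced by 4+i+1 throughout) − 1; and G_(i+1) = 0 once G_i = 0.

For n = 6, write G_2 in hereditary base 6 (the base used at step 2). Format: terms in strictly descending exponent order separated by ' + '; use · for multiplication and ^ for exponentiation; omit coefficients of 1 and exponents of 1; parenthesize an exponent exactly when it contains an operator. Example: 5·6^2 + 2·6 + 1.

[0] 6 ≡ 4 + 2 (base 4). Lift 5: 7. −1: 6.
[1] 6 ≡ 5 + 1 (base 5). Lift 6: 7. −1: 6.

6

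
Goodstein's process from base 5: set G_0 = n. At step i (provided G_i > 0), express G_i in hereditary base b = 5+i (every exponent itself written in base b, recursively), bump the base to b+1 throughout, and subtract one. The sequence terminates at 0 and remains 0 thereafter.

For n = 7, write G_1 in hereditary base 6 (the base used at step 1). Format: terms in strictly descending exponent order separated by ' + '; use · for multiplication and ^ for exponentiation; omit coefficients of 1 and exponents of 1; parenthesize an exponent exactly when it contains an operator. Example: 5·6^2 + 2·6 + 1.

6 + 1

G_0 = 7. HB_5(7) = 5 + 2. Bump = 8. G_1 = 7.
G_1 = 7. HB_6(7) = 6 + 1. Bump = 8. G_2 = 7.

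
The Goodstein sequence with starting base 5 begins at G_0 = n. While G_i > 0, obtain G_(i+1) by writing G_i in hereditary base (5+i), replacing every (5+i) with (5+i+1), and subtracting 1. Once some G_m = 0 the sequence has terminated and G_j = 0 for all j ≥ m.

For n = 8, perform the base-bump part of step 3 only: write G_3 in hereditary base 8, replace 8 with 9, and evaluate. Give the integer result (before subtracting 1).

9

step 0: 8 = 5 + 3; sub 6 for 5: 6 + 3; = 9; G_1 = 9−1 = 8
step 1: 8 = 6 + 2; sub 7 for 6: 7 + 2; = 9; G_2 = 9−1 = 8
step 2: 8 = 7 + 1; sub 8 for 7: 8 + 1; = 9; G_3 = 9−1 = 8
step 3: 8 = 8; sub 9 for 8: 9; = 9; G_4 = 9−1 = 8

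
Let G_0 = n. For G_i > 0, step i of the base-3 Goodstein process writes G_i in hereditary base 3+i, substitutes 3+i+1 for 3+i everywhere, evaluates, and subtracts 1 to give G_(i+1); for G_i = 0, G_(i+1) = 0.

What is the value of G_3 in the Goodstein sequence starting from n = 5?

G_0=5  [base 3] 3 + 2  →[3↦4]→  4 + 2 = 6  −1 ⇒ G_1=5
G_1=5  [base 4] 4 + 1  →[4↦5]→  5 + 1 = 6  −1 ⇒ G_2=5
G_2=5  [base 5] 5  →[5↦6]→  6 = 6  −1 ⇒ G_3=5

5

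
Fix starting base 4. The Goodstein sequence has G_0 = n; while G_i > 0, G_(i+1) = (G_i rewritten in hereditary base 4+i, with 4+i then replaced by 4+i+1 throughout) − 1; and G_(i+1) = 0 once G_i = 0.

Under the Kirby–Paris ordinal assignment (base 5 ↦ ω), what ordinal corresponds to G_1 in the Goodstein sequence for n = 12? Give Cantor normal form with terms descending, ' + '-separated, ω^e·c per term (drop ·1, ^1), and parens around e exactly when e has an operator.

ω·2 + 4

12 —HB4→ 3·4 —bump→ 3·5 = 15 —(−1)→ 14
14 —HB5→ 2·5 + 4 —bump→ 2·6 + 4 = 16 —(−1)→ 15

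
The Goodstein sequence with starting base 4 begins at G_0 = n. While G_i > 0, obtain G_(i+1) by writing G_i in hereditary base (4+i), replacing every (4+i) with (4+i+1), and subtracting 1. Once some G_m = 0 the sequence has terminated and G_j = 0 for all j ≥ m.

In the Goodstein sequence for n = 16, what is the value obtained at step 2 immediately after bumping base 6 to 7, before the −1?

G_0 = 16. HB_4(16) = 4^2. Bump = 25. G_1 = 24.
G_1 = 24. HB_5(24) = 4·5 + 4. Bump = 28. G_2 = 27.

31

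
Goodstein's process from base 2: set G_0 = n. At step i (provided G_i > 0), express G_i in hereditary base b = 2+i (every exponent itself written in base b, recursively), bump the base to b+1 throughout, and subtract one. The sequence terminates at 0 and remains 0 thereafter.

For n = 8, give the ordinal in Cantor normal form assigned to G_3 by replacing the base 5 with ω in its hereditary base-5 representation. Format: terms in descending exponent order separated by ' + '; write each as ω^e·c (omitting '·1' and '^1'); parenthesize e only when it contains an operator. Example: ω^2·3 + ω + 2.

ω^ω·2 + ω^2·2 + ω·2

(0) 8|_2 = 2^(2 + 1) ↦ 3^(3 + 1)|_3 = 81 ⇒ 80
(1) 80|_3 = 2·3^3 + 2·3^2 + 2·3 + 2 ↦ 2·4^4 + 2·4^2 + 2·4 + 2|_4 = 554 ⇒ 553
(2) 553|_4 = 2·4^4 + 2·4^2 + 2·4 + 1 ↦ 2·5^5 + 2·5^2 + 2·5 + 1|_5 = 6311 ⇒ 6310
(3) 6310|_5 = 2·5^5 + 2·5^2 + 2·5 ↦ 2·6^6 + 2·6^2 + 2·6|_6 = 93396 ⇒ 93395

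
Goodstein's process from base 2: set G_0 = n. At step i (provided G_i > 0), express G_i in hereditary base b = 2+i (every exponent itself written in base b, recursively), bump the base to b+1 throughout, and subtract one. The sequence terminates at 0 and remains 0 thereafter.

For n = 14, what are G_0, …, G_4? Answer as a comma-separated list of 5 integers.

14, 110, 1281, 18750, 326591

step 0: 14 = 2^(2 + 1) + 2^2 + 2; sub 3 for 2: 3^(3 + 1) + 3^3 + 3; = 111; G_1 = 111−1 = 110
step 1: 110 = 3^(3 + 1) + 3^3 + 2; sub 4 for 3: 4^(4 + 1) + 4^4 + 2; = 1282; G_2 = 1282−1 = 1281
step 2: 1281 = 4^(4 + 1) + 4^4 + 1; sub 5 for 4: 5^(5 + 1) + 5^5 + 1; = 18751; G_3 = 18751−1 = 18750
step 3: 18750 = 5^(5 + 1) + 5^5; sub 6 for 5: 6^(6 + 1) + 6^6; = 326592; G_4 = 326592−1 = 326591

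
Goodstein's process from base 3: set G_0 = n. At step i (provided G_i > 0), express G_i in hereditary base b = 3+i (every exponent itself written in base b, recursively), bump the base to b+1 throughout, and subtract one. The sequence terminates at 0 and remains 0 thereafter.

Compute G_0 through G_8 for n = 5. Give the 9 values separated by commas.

5, 5, 5, 5, 4, 3, 2, 1, 0

G_0 = 5. HB_3(5) = 3 + 2. Bump = 6. G_1 = 5.
G_1 = 5. HB_4(5) = 4 + 1. Bump = 6. G_2 = 5.
G_2 = 5. HB_5(5) = 5. Bump = 6. G_3 = 5.
G_3 = 5. HB_6(5) = 5. Bump = 5. G_4 = 4.
G_4 = 4. HB_7(4) = 4. Bump = 4. G_5 = 3.
G_5 = 3. HB_8(3) = 3. Bump = 3. G_6 = 2.
G_6 = 2. HB_9(2) = 2. Bump = 2. G_7 = 1.
G_7 = 1. HB_10(1) = 1. Bump = 1. G_8 = 0.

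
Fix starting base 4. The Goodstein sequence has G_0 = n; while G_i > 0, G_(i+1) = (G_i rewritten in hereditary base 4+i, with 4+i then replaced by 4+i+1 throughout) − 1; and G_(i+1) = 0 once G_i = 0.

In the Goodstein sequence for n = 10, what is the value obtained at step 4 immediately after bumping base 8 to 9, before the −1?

step 0: 10 = 2·4 + 2; sub 5 for 4: 2·5 + 2; = 12; G_1 = 12−1 = 11
step 1: 11 = 2·5 + 1; sub 6 for 5: 2·6 + 1; = 13; G_2 = 13−1 = 12
step 2: 12 = 2·6; sub 7 for 6: 2·7; = 14; G_3 = 14−1 = 13
step 3: 13 = 7 + 6; sub 8 for 7: 8 + 6; = 14; G_4 = 14−1 = 13
step 4: 13 = 8 + 5; sub 9 for 8: 9 + 5; = 14; G_5 = 14−1 = 13

14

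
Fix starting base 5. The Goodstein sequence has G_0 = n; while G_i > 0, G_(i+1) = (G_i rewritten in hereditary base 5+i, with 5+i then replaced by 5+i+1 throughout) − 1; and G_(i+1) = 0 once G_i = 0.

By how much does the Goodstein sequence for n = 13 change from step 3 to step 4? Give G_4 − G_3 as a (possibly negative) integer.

(0) 13|_5 = 2·5 + 3 ↦ 2·6 + 3|_6 = 15 ⇒ 14
(1) 14|_6 = 2·6 + 2 ↦ 2·7 + 2|_7 = 16 ⇒ 15
(2) 15|_7 = 2·7 + 1 ↦ 2·8 + 1|_8 = 17 ⇒ 16
(3) 16|_8 = 2·8 ↦ 2·9|_9 = 18 ⇒ 17

1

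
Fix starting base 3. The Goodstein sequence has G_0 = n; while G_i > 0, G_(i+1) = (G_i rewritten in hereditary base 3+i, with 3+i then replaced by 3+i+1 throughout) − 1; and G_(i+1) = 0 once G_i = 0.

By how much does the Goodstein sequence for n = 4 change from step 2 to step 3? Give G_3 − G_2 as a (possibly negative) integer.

G_0 = 4. HB_3(4) = 3 + 1. Bump = 5. G_1 = 4.
G_1 = 4. HB_4(4) = 4. Bump = 5. G_2 = 4.
G_2 = 4. HB_5(4) = 4. Bump = 4. G_3 = 3.

-1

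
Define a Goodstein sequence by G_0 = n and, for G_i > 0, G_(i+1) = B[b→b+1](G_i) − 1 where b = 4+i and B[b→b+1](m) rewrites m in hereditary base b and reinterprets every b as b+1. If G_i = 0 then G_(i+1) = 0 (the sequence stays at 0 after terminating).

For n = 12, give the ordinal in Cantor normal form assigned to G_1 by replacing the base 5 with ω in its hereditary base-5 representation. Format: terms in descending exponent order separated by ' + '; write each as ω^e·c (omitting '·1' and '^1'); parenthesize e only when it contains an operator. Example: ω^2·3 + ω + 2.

[0] 12 ≡ 3·4 (base 4). Lift 5: 15. −1: 14.
[1] 14 ≡ 2·5 + 4 (base 5). Lift 6: 16. −1: 15.

ω·2 + 4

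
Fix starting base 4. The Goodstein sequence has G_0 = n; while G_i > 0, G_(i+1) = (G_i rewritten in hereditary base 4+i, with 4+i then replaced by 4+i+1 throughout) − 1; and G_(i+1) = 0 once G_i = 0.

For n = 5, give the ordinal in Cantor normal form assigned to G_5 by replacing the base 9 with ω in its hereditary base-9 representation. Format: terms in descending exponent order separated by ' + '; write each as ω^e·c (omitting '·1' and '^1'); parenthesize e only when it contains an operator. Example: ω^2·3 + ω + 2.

5 —HB4→ 4 + 1 —bump→ 5 + 1 = 6 —(−1)→ 5
5 —HB5→ 5 —bump→ 6 = 6 —(−1)→ 5
5 —HB6→ 5 —bump→ 5 = 5 —(−1)→ 4
4 —HB7→ 4 —bump→ 4 = 4 —(−1)→ 3
3 —HB8→ 3 —bump→ 3 = 3 —(−1)→ 2

2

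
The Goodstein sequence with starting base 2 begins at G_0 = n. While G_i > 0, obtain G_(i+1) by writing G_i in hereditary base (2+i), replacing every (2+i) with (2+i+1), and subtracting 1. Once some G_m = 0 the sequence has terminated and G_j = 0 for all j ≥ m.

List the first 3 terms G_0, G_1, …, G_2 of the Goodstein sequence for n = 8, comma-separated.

i=0: 8 = 2^(2 + 1) (b=2); 2→3: 3^(3 + 1) = 81; 81−1 = 80
i=1: 80 = 2·3^3 + 2·3^2 + 2·3 + 2 (b=3); 3→4: 2·4^4 + 2·4^2 + 2·4 + 2 = 554; 554−1 = 553

8, 80, 553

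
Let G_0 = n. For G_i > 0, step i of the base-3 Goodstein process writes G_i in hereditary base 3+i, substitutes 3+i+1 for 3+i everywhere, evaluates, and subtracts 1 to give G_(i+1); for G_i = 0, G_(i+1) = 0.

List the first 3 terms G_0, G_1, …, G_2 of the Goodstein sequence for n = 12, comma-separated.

G_0=12  [base 3] 3^2 + 3  →[3↦4]→  4^2 + 4 = 20  −1 ⇒ G_1=19
G_1=19  [base 4] 4^2 + 3  →[4↦5]→  5^2 + 3 = 28  −1 ⇒ G_2=27

12, 19, 27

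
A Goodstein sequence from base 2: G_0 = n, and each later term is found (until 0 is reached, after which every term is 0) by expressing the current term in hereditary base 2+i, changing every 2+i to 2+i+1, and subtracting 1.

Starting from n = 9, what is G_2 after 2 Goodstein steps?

1023

G_0 = 9. HB_2(9) = 2^(2 + 1) + 1. Bump = 82. G_1 = 81.
G_1 = 81. HB_3(81) = 3^(3 + 1). Bump = 1024. G_2 = 1023.
G_2 = 1023. HB_4(1023) = 3·4^4 + 3·4^3 + 3·4^2 + 3·4 + 3. Bump = 9843. G_3 = 9842.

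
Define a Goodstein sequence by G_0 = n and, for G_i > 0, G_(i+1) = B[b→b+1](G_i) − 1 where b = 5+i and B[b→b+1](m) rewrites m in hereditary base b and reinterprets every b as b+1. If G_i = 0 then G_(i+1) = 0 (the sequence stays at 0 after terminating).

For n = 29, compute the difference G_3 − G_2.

14

(0) 29|_5 = 5^2 + 4 ↦ 6^2 + 4|_6 = 40 ⇒ 39
(1) 39|_6 = 6^2 + 3 ↦ 7^2 + 3|_7 = 52 ⇒ 51
(2) 51|_7 = 7^2 + 2 ↦ 8^2 + 2|_8 = 66 ⇒ 65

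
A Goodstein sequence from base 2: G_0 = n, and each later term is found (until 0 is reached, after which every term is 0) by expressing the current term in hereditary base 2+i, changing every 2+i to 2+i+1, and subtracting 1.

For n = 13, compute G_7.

3486786855

base 2: 13 = 2^(2 + 1) + 2^2 + 1; at 3: 3^(3 + 1) + 3^3 + 1 = 109; next = 108
base 3: 108 = 3^(3 + 1) + 3^3; at 4: 4^(4 + 1) + 4^4 = 1280; next = 1279
base 4: 1279 = 4^(4 + 1) + 3·4^3 + 3·4^2 + 3·4 + 3; at 5: 5^(5 + 1) + 3·5^3 + 3·5^2 + 3·5 + 3 = 16093; next = 16092
base 5: 16092 = 5^(5 + 1) + 3·5^3 + 3·5^2 + 3·5 + 2; at 6: 6^(6 + 1) + 3·6^3 + 3·6^2 + 3·6 + 2 = 280712; next = 280711
base 6: 280711 = 6^(6 + 1) + 3·6^3 + 3·6^2 + 3·6 + 1; at 7: 7^(7 + 1) + 3·7^3 + 3·7^2 + 3·7 + 1 = 5765999; next = 5765998
base 7: 5765998 = 7^(7 + 1) + 3·7^3 + 3·7^2 + 3·7; at 8: 8^(8 + 1) + 3·8^3 + 3·8^2 + 3·8 = 134219480; next = 134219479
base 8: 134219479 = 8^(8 + 1) + 3·8^3 + 3·8^2 + 2·8 + 7; at 9: 9^(9 + 1) + 3·9^3 + 3·9^2 + 2·9 + 7 = 3486786856; next = 3486786855
base 9: 3486786855 = 9^(9 + 1) + 3·9^3 + 3·9^2 + 2·9 + 6; at 10: 10^(10 + 1) + 3·10^3 + 3·10^2 + 2·10 + 6 = 100000003326; next = 100000003325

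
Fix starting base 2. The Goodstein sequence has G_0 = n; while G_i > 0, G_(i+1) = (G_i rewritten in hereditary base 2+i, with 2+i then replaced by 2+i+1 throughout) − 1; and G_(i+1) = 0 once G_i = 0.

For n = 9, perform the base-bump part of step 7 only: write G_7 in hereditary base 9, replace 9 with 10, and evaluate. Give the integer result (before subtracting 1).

(0) 9|_2 = 2^(2 + 1) + 1 ↦ 3^(3 + 1) + 1|_3 = 82 ⇒ 81
(1) 81|_3 = 3^(3 + 1) ↦ 4^(4 + 1)|_4 = 1024 ⇒ 1023
(2) 1023|_4 = 3·4^4 + 3·4^3 + 3·4^2 + 3·4 + 3 ↦ 3·5^5 + 3·5^3 + 3·5^2 + 3·5 + 3|_5 = 9843 ⇒ 9842
(3) 9842|_5 = 3·5^5 + 3·5^3 + 3·5^2 + 3·5 + 2 ↦ 3·6^6 + 3·6^3 + 3·6^2 + 3·6 + 2|_6 = 140744 ⇒ 140743
(4) 140743|_6 = 3·6^6 + 3·6^3 + 3·6^2 + 3·6 + 1 ↦ 3·7^7 + 3·7^3 + 3·7^2 + 3·7 + 1|_7 = 2471827 ⇒ 2471826
(5) 2471826|_7 = 3·7^7 + 3·7^3 + 3·7^2 + 3·7 ↦ 3·8^8 + 3·8^3 + 3·8^2 + 3·8|_8 = 50333400 ⇒ 50333399
(6) 50333399|_8 = 3·8^8 + 3·8^3 + 3·8^2 + 2·8 + 7 ↦ 3·9^9 + 3·9^3 + 3·9^2 + 2·9 + 7|_9 = 1162263922 ⇒ 1162263921
(7) 1162263921|_9 = 3·9^9 + 3·9^3 + 3·9^2 + 2·9 + 6 ↦ 3·10^10 + 3·10^3 + 3·10^2 + 2·10 + 6|_10 = 30000003326 ⇒ 30000003325

30000003326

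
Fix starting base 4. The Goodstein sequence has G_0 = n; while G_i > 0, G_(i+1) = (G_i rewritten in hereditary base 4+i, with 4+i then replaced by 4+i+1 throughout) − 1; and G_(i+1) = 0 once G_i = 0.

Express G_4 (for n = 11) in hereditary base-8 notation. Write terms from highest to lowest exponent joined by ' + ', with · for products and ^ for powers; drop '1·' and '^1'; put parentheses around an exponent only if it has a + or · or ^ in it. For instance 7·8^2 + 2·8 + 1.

G_0=11  [base 4] 2·4 + 3  →[4↦5]→  2·5 + 3 = 13  −1 ⇒ G_1=12
G_1=12  [base 5] 2·5 + 2  →[5↦6]→  2·6 + 2 = 14  −1 ⇒ G_2=13
G_2=13  [base 6] 2·6 + 1  →[6↦7]→  2·7 + 1 = 15  −1 ⇒ G_3=14
G_3=14  [base 7] 2·7  →[7↦8]→  2·8 = 16  −1 ⇒ G_4=15
G_4=15  [base 8] 8 + 7  →[8↦9]→  9 + 7 = 16  −1 ⇒ G_5=15

8 + 7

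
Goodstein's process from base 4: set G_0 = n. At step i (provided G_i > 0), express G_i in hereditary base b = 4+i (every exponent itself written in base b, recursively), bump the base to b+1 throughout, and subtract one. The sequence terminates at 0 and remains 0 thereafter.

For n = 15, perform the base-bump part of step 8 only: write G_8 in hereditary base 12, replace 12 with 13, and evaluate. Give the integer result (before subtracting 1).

i=0: 15 = 3·4 + 3 (b=4); 4→5: 3·5 + 3 = 18; 18−1 = 17
i=1: 17 = 3·5 + 2 (b=5); 5→6: 3·6 + 2 = 20; 20−1 = 19
i=2: 19 = 3·6 + 1 (b=6); 6→7: 3·7 + 1 = 22; 22−1 = 21
i=3: 21 = 3·7 (b=7); 7→8: 3·8 = 24; 24−1 = 23
i=4: 23 = 2·8 + 7 (b=8); 8→9: 2·9 + 7 = 25; 25−1 = 24
i=5: 24 = 2·9 + 6 (b=9); 9→10: 2·10 + 6 = 26; 26−1 = 25
i=6: 25 = 2·10 + 5 (b=10); 10→11: 2·11 + 5 = 27; 27−1 = 26
i=7: 26 = 2·11 + 4 (b=11); 11→12: 2·12 + 4 = 28; 28−1 = 27
i=8: 27 = 2·12 + 3 (b=12); 12→13: 2·13 + 3 = 29; 29−1 = 28

29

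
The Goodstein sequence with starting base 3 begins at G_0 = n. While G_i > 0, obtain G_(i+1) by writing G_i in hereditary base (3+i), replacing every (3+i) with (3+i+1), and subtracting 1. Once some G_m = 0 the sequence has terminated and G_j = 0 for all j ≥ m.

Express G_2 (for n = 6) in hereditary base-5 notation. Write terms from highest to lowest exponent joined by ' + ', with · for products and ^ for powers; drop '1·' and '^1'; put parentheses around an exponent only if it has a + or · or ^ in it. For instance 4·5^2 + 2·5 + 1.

i=0: 6 = 2·3 (b=3); 3→4: 2·4 = 8; 8−1 = 7
i=1: 7 = 4 + 3 (b=4); 4→5: 5 + 3 = 8; 8−1 = 7

5 + 2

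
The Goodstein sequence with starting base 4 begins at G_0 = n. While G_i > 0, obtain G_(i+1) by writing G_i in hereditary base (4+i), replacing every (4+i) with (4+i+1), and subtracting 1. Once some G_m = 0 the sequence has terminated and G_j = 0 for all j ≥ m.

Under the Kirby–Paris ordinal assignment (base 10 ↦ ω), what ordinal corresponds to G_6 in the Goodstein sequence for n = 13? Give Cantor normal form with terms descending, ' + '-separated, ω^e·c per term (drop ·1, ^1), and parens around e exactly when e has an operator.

[0] 13 ≡ 3·4 + 1 (base 4). Lift 5: 16. −1: 15.
[1] 15 ≡ 3·5 (base 5). Lift 6: 18. −1: 17.
[2] 17 ≡ 2·6 + 5 (base 6). Lift 7: 19. −1: 18.
[3] 18 ≡ 2·7 + 4 (base 7). Lift 8: 20. −1: 19.
[4] 19 ≡ 2·8 + 3 (base 8). Lift 9: 21. −1: 20.
[5] 20 ≡ 2·9 + 2 (base 9). Lift 10: 22. −1: 21.
[6] 21 ≡ 2·10 + 1 (base 10). Lift 11: 23. −1: 22.

ω·2 + 1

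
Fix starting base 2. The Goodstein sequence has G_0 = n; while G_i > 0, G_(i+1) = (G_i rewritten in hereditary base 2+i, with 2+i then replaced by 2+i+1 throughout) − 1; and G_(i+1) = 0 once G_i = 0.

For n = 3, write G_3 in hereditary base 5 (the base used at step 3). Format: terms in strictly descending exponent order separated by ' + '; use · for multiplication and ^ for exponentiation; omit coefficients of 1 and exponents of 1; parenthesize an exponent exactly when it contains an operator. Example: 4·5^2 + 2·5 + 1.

G_0=3  [base 2] 2 + 1  →[2↦3]→  3 + 1 = 4  −1 ⇒ G_1=3
G_1=3  [base 3] 3  →[3↦4]→  4 = 4  −1 ⇒ G_2=3
G_2=3  [base 4] 3  →[4↦5]→  3 = 3  −1 ⇒ G_3=2
G_3=2  [base 5] 2  →[5↦6]→  2 = 2  −1 ⇒ G_4=1

2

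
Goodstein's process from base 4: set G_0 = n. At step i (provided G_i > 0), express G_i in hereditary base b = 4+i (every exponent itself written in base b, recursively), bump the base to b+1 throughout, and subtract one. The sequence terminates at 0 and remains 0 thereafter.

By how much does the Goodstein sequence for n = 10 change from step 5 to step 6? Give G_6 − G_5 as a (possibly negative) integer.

G_0=10  [base 4] 2·4 + 2  →[4↦5]→  2·5 + 2 = 12  −1 ⇒ G_1=11
G_1=11  [base 5] 2·5 + 1  →[5↦6]→  2·6 + 1 = 13  −1 ⇒ G_2=12
G_2=12  [base 6] 2·6  →[6↦7]→  2·7 = 14  −1 ⇒ G_3=13
G_3=13  [base 7] 7 + 6  →[7↦8]→  8 + 6 = 14  −1 ⇒ G_4=13
G_4=13  [base 8] 8 + 5  →[8↦9]→  9 + 5 = 14  −1 ⇒ G_5=13
G_5=13  [base 9] 9 + 4  →[9↦10]→  10 + 4 = 14  −1 ⇒ G_6=13

0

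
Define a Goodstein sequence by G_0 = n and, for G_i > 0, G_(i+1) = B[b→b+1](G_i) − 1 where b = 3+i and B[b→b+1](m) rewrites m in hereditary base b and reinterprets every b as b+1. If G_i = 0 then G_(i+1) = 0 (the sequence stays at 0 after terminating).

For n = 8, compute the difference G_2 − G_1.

G_0 = 8. HB_3(8) = 2·3 + 2. Bump = 10. G_1 = 9.
G_1 = 9. HB_4(9) = 2·4 + 1. Bump = 11. G_2 = 10.

1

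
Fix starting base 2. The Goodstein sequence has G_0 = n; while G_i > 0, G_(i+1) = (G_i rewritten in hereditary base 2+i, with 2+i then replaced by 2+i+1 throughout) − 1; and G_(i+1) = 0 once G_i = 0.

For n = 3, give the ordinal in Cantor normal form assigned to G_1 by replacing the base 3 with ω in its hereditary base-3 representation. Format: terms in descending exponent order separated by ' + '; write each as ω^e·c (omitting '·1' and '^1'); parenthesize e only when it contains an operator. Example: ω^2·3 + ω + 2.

ω

step 0: 3 = 2 + 1; sub 3 for 2: 3 + 1; = 4; G_1 = 4−1 = 3
step 1: 3 = 3; sub 4 for 3: 4; = 4; G_2 = 4−1 = 3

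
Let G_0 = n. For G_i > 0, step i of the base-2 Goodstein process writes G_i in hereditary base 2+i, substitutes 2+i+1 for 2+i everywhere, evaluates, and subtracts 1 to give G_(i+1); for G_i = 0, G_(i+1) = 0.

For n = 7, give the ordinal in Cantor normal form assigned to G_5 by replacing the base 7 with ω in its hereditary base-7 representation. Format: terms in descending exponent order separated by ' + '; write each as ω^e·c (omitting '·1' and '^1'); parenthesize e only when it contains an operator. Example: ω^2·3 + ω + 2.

G_0 = 7. HB_2(7) = 2^2 + 2 + 1. Bump = 31. G_1 = 30.
G_1 = 30. HB_3(30) = 3^3 + 3. Bump = 260. G_2 = 259.
G_2 = 259. HB_4(259) = 4^4 + 3. Bump = 3128. G_3 = 3127.
G_3 = 3127. HB_5(3127) = 5^5 + 2. Bump = 46658. G_4 = 46657.
G_4 = 46657. HB_6(46657) = 6^6 + 1. Bump = 823544. G_5 = 823543.
G_5 = 823543. HB_7(823543) = 7^7. Bump = 16777216. G_6 = 16777215.

ω^ω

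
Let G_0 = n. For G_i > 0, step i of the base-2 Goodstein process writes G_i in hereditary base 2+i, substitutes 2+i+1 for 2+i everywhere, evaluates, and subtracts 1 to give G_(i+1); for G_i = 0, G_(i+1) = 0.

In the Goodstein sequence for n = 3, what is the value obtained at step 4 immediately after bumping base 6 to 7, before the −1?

1

(0) 3|_2 = 2 + 1 ↦ 3 + 1|_3 = 4 ⇒ 3
(1) 3|_3 = 3 ↦ 4|_4 = 4 ⇒ 3
(2) 3|_4 = 3 ↦ 3|_5 = 3 ⇒ 2
(3) 2|_5 = 2 ↦ 2|_6 = 2 ⇒ 1
(4) 1|_6 = 1 ↦ 1|_7 = 1 ⇒ 0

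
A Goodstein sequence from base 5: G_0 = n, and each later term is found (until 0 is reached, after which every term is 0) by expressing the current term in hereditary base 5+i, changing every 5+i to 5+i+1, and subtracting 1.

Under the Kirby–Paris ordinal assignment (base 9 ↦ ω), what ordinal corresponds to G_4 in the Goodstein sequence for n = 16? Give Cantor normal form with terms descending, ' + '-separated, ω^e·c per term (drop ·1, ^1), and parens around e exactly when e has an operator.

ω·2 + 4

[0] 16 ≡ 3·5 + 1 (base 5). Lift 6: 19. −1: 18.
[1] 18 ≡ 3·6 (base 6). Lift 7: 21. −1: 20.
[2] 20 ≡ 2·7 + 6 (base 7). Lift 8: 22. −1: 21.
[3] 21 ≡ 2·8 + 5 (base 8). Lift 9: 23. −1: 22.
[4] 22 ≡ 2·9 + 4 (base 9). Lift 10: 24. −1: 23.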